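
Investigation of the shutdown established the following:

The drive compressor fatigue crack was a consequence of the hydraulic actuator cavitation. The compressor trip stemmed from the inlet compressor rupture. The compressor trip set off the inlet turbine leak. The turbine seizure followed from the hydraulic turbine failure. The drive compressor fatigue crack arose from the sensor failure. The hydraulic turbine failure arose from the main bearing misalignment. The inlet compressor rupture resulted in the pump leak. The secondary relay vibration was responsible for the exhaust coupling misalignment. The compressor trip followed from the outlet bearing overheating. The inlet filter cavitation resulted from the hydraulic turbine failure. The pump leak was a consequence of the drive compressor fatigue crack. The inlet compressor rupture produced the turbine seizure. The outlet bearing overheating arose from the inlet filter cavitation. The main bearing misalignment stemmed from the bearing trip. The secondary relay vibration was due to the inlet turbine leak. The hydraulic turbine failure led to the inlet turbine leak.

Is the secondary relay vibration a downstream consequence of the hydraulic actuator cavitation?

No

The hydraulic actuator cavitation leads to the drive compressor fatigue crack, the pump leak; the secondary relay vibration is not among them.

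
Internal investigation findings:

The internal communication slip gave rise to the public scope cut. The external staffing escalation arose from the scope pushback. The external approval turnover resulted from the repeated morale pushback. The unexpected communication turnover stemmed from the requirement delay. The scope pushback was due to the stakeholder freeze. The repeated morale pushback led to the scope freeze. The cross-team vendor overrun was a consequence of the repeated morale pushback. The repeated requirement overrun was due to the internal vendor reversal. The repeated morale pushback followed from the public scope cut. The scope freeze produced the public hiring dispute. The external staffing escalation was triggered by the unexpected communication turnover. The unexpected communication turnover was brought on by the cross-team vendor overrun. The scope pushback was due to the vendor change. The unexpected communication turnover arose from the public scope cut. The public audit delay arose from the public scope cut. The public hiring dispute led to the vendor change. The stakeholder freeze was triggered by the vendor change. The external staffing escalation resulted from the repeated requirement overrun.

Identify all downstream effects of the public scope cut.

Direct effects: the repeated morale pushback, the public audit delay, the unexpected communication turnover.
2 steps out: the scope freeze, the external approval turnover, the cross-team vendor overrun, the external staffing escalation.
3 steps out: the public hiring dispute.
4 steps out: the vendor change.
5 steps out: the stakeholder freeze, the scope pushback.
Not reachable from it: the internal communication slip, the internal vendor reversal, the repeated requirement overrun, the requirement delay.

the cross-team vendor overrun, the external approval turnover, the external staffing escalation, the public audit delay, the public hiring dispute, the repeated morale pushback, the scope freeze, the scope pushback, the stakeholder freeze, the unexpected communication turnover, the vendor change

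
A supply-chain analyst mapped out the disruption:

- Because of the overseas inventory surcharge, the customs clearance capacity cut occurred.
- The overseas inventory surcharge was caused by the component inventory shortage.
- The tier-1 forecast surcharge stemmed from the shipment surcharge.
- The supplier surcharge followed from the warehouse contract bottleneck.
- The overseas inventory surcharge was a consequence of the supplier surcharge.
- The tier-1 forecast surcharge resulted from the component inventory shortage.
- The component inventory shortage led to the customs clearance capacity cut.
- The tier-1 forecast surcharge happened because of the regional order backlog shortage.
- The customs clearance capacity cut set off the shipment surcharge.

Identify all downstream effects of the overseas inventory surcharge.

the customs clearance capacity cut, the shipment surcharge, the tier-1 forecast surcharge

Direct effects: the customs clearance capacity cut.
2 steps out: the shipment surcharge.
3 steps out: the tier-1 forecast surcharge.
Not reachable from it: the warehouse contract bottleneck, the supplier surcharge, the component inventory shortage, the regional order backlog shortage.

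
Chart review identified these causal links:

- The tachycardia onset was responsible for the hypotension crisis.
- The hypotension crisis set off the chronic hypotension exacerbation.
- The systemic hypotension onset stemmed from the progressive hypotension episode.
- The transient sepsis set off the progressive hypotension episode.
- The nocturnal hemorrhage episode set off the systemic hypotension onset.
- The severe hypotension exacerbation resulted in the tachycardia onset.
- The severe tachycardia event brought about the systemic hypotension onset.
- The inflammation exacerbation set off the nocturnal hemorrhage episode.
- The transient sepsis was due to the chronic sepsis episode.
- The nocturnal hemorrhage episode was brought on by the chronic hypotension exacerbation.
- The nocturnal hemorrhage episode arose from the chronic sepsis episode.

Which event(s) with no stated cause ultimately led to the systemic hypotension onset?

the chronic sepsis episode, the inflammation exacerbation, the severe hypotension exacerbation, the severe tachycardia event

Tracing upstream from the systemic hypotension onset: the systemic hypotension onset ← the severe tachycardia event.
A separate upstream branch: the systemic hypotension onset ← the nocturnal hemorrhage episode ← the chronic sepsis episode.
A separate upstream branch: the systemic hypotension onset ← the nocturnal hemorrhage episode ← the chronic hypotension exacerbation ← the hypotension crisis ← the tachycardia onset ← the severe hypotension exacerbation.
A separate upstream branch: the systemic hypotension onset ← the nocturnal hemorrhage episode ← the inflammation exacerbation.
Each of those chain origins has no stated cause.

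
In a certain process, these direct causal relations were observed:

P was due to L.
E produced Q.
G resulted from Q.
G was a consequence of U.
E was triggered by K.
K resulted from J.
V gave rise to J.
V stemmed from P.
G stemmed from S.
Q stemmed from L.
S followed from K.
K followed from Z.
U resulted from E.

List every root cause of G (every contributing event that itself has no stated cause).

Tracing upstream from G: G ← Q ← L.
A separate upstream branch: G ← S ← K ← Z.
Each of those chain origins has no stated cause.

L, Z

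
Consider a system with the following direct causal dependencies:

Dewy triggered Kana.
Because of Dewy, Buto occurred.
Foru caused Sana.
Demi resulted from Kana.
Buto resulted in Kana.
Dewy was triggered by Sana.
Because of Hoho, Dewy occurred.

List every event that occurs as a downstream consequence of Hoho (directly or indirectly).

Buto, Demi, Dewy, Kana

Direct effects: Dewy.
2 steps out: Buto, Kana.
3 steps out: Demi.
Not reachable from it: Foru, Sana.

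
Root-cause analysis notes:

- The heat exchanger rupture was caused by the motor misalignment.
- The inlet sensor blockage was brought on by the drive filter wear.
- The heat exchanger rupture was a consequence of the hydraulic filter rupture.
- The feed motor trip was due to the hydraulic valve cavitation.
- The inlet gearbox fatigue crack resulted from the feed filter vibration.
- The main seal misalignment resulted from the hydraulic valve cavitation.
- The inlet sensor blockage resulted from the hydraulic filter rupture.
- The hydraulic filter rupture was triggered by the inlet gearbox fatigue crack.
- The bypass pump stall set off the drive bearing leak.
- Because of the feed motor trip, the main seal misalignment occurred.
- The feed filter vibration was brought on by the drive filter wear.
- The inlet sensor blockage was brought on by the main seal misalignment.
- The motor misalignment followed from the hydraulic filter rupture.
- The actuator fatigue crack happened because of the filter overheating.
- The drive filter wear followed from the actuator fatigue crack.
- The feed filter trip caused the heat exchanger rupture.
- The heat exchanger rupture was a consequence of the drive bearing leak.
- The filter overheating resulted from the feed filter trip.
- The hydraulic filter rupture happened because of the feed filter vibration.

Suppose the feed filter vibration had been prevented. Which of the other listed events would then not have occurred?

the hydraulic filter rupture, the inlet gearbox fatigue crack, the motor misalignment

Downstream of the feed filter vibration: the inlet gearbox fatigue crack, the hydraulic filter rupture, the inlet sensor blockage, the motor misalignment, the heat exchanger rupture.
Of those, still caused via another path: the inlet sensor blockage, the heat exchanger rupture.
The remainder have no surviving cause.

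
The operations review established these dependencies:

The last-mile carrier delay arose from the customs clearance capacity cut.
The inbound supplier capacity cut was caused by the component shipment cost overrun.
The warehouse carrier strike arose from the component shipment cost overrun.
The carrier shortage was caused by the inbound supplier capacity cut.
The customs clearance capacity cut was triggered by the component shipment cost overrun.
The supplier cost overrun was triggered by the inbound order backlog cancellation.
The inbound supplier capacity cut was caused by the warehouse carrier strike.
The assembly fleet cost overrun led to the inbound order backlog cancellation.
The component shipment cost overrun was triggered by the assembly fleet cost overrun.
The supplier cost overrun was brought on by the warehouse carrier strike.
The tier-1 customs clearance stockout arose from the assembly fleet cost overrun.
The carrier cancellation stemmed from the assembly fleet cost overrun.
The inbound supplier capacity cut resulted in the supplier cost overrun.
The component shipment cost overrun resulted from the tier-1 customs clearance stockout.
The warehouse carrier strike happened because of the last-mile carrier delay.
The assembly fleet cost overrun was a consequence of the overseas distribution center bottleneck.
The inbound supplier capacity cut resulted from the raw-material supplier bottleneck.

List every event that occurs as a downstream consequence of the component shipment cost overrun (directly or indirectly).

the carrier shortage, the customs clearance capacity cut, the inbound supplier capacity cut, the last-mile carrier delay, the supplier cost overrun, the warehouse carrier strike

Direct effects: the customs clearance capacity cut, the warehouse carrier strike, the inbound supplier capacity cut.
2 steps out: the last-mile carrier delay, the carrier shortage, the supplier cost overrun.
Not reachable from it: the overseas distribution center bottleneck, the assembly fleet cost overrun, the tier-1 customs clearance stockout, the carrier cancellation, the inbound order backlog cancellation, the raw-material supplier bottleneck.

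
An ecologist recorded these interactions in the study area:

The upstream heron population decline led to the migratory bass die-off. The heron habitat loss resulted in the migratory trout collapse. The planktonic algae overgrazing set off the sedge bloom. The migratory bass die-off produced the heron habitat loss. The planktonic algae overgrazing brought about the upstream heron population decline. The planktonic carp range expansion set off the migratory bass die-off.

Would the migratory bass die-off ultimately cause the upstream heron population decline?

No

The migratory bass die-off leads to the heron habitat loss, the migratory trout collapse; the upstream heron population decline is not among them.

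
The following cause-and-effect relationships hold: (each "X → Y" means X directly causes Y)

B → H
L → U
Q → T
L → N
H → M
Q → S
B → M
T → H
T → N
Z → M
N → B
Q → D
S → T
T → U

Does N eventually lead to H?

Yes

There is a causal chain: N → B → H.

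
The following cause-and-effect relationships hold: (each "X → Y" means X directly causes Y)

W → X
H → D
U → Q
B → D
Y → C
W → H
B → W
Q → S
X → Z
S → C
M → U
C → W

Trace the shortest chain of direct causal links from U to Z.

U → Q → S → C → W → X → Z

U → Q
Q → S
S → C
C → W
W → X
X → Z
Length: 6 steps.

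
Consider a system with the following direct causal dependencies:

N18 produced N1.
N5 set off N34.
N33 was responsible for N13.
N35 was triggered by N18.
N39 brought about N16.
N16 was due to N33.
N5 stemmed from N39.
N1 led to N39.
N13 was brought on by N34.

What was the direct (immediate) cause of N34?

Upstream contributors include N18, N1, N39, but only N5 feeds directly into N34.

N5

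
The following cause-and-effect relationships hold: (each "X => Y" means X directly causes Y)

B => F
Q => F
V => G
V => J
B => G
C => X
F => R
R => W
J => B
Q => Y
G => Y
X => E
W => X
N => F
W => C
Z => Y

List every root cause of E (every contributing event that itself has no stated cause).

Tracing upstream from E: E ← X ← W ← R ← F ← B ← J ← V.
A separate upstream branch: E ← X ← W ← R ← F ← N.
A separate upstream branch: E ← X ← W ← R ← F ← Q.
Each of those chain origins has no stated cause.

N, Q, V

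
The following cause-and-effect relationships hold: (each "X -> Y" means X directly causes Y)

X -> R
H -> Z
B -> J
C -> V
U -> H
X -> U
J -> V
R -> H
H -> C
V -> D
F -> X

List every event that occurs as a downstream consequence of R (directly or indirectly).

Direct effects: H.
2 steps out: C, Z.
3 steps out: V.
4 steps out: D.
Not reachable from it: F, X, U, B, J.

C, D, H, V, Z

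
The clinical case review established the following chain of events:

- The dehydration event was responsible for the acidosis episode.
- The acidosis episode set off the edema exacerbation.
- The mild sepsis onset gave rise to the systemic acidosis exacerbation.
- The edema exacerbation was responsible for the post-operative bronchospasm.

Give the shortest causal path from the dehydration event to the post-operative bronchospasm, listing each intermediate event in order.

the dehydration event → the acidosis episode
the acidosis episode → the edema exacerbation
the edema exacerbation → the post-operative bronchospasm
Length: 3 steps.

the dehydration event → the acidosis episode → the edema exacerbation → the post-operative bronchospasm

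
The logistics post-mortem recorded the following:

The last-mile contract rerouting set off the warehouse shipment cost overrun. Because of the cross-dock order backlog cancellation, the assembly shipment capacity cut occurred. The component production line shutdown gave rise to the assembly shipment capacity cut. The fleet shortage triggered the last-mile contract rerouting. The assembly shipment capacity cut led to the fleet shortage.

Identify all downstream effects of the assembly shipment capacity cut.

Direct effects: the fleet shortage.
2 steps out: the last-mile contract rerouting.
3 steps out: the warehouse shipment cost overrun.
Not reachable from it: the component production line shutdown, the cross-dock order backlog cancellation.

the fleet shortage, the last-mile contract rerouting, the warehouse shipment cost overrun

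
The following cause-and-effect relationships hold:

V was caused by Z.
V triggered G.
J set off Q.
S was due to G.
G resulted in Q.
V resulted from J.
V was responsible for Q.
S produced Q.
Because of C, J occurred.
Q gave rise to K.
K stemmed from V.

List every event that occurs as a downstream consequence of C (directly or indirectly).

Direct effects: J.
2 steps out: V, Q.
3 steps out: G, K.
4 steps out: S.
Not reachable from it: Z.

G, J, K, Q, S, V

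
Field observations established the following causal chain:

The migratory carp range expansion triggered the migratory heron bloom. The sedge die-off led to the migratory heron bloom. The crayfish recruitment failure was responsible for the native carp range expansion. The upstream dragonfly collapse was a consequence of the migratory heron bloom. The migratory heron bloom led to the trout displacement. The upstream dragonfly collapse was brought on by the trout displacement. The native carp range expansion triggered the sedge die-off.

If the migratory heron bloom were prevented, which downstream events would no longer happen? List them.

Downstream of the migratory heron bloom: the trout displacement, the upstream dragonfly collapse.

the trout displacement, the upstream dragonfly collapse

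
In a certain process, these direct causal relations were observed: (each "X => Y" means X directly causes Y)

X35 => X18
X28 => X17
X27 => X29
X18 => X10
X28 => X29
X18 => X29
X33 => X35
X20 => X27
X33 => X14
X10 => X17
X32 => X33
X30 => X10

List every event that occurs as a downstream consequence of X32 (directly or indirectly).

X10, X14, X17, X18, X29, X33, X35

Direct effects: X33.
2 steps out: X14, X35.
3 steps out: X18.
4 steps out: X29, X10.
5 steps out: X17.
Not reachable from it: X28, X20, X27, X30.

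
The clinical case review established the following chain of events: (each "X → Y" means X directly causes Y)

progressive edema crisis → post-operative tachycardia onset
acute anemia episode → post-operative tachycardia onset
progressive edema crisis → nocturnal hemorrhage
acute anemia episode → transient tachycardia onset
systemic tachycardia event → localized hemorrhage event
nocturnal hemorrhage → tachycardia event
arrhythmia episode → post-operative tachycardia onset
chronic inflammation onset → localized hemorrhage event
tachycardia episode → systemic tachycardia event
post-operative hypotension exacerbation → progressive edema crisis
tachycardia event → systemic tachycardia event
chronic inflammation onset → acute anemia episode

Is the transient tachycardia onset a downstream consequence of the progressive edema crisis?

No

The progressive edema crisis leads to the nocturnal hemorrhage, the tachycardia event, the systemic tachycardia event, the localized hemorrhage event, the post-operative tachycardia onset; the transient tachycardia onset is not among them.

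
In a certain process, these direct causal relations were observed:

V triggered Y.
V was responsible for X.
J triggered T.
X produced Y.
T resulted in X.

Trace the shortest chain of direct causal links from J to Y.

J → T → X → Y

J → T
T → X
X → Y
Length: 3 steps.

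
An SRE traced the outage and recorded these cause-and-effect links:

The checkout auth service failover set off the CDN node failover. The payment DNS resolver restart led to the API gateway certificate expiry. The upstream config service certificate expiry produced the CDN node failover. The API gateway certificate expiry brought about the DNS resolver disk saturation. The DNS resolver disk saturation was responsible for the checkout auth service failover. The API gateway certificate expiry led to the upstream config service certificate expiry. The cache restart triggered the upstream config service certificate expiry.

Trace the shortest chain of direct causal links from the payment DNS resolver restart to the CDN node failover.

the payment DNS resolver restart → the API gateway certificate expiry
the API gateway certificate expiry → the upstream config service certificate expiry
the upstream config service certificate expiry → the CDN node failover
Length: 3 steps.

the payment DNS resolver restart → the API gateway certificate expiry → the upstream config service certificate expiry → the CDN node failover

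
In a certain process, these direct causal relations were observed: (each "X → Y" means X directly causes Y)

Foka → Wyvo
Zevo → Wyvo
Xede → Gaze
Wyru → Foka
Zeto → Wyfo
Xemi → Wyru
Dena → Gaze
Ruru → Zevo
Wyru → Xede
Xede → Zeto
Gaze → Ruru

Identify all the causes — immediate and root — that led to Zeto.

Wyru, Xede, Xemi

Immediate cause of Zeto: Xede.
Further upstream: Xemi, Wyru.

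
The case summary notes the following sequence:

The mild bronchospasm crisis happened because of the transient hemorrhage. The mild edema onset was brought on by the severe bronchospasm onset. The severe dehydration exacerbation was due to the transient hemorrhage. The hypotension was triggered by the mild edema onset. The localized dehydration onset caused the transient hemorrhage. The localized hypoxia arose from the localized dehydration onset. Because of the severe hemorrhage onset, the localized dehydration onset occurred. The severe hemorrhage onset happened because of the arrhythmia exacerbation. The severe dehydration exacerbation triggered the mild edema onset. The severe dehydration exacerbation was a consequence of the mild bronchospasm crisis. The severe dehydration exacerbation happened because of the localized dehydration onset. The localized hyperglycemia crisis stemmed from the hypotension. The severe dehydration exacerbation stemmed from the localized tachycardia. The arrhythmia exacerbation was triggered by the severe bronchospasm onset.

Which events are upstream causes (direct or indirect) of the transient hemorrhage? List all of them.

Immediate cause of the transient hemorrhage: the localized dehydration onset.
Further upstream: the severe bronchospasm onset, the arrhythmia exacerbation, the severe hemorrhage onset.

the arrhythmia exacerbation, the localized dehydration onset, the severe bronchospasm onset, the severe hemorrhage onset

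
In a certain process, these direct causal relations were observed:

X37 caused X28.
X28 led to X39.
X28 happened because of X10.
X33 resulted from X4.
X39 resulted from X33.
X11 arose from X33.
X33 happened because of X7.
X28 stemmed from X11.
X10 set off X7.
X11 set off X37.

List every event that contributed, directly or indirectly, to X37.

X10, X11, X33, X4, X7

Immediate cause of X37: X11.
Further upstream: X10, X7, X33, X4.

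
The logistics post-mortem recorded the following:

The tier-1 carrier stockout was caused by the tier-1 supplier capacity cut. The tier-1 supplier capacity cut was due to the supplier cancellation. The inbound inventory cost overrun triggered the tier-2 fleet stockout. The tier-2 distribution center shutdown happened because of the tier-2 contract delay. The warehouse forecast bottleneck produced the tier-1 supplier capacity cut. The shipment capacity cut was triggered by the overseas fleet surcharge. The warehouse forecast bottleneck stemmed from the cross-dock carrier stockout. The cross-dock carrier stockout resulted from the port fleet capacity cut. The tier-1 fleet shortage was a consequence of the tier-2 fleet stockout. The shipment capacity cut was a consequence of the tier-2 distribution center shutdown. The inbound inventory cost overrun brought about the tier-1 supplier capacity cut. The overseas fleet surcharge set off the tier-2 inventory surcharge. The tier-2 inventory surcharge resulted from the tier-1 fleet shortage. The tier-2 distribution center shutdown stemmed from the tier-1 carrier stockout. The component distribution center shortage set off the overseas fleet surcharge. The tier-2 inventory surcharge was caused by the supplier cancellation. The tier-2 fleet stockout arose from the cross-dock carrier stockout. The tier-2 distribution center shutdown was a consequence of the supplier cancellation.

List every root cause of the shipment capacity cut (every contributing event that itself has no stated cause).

the component distribution center shortage, the inbound inventory cost overrun, the port fleet capacity cut, the supplier cancellation, the tier-2 contract delay

Tracing upstream from the shipment capacity cut: the shipment capacity cut ← the tier-2 distribution center shutdown ← the tier-2 contract delay.
A separate upstream branch: the shipment capacity cut ← the tier-2 distribution center shutdown ← the tier-1 carrier stockout ← the tier-1 supplier capacity cut ← the inbound inventory cost overrun.
A separate upstream branch: the shipment capacity cut ← the tier-2 distribution center shutdown ← the tier-1 carrier stockout ← the tier-1 supplier capacity cut ← the warehouse forecast bottleneck ← the cross-dock carrier stockout ← the port fleet capacity cut.
A separate upstream branch: the shipment capacity cut ← the overseas fleet surcharge ← the component distribution center shortage.
A separate upstream branch: the shipment capacity cut ← the tier-2 distribution center shutdown ← the supplier cancellation.
Each of those chain origins has no stated cause.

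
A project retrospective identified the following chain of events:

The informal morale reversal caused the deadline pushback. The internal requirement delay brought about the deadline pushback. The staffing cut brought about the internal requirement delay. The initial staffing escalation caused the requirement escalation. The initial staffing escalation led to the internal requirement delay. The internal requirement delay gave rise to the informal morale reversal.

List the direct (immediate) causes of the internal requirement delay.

the initial staffing escalation, the staffing cut → the internal requirement delay with nothing further upstream stated.

the initial staffing escalation, the staffing cut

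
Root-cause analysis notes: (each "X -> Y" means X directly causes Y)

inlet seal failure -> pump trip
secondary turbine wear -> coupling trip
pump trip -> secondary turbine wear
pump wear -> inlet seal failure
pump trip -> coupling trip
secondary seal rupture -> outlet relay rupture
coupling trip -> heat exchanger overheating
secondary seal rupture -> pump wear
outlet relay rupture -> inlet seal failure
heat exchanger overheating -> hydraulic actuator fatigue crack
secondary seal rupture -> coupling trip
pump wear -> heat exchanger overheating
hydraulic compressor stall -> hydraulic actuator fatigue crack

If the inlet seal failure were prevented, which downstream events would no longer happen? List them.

the pump trip, the secondary turbine wear

Downstream of the inlet seal failure: the pump trip, the secondary turbine wear, the coupling trip, the heat exchanger overheating, the hydraulic actuator fatigue crack.
Of those, still caused via another path: the coupling trip, the heat exchanger overheating, the hydraulic actuator fatigue crack.
The remainder have no surviving cause.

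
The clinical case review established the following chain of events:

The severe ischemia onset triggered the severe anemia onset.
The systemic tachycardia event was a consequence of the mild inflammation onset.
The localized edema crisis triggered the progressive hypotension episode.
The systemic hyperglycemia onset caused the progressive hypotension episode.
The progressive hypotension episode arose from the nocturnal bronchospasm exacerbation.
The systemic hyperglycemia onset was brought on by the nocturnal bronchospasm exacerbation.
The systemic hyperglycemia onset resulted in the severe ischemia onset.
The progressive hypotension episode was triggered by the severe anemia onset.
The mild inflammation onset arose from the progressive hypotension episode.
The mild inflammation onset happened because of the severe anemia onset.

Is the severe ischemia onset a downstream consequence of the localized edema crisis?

No

The localized edema crisis leads to the progressive hypotension episode, the mild inflammation onset, the systemic tachycardia event; the severe ischemia onset is not among them.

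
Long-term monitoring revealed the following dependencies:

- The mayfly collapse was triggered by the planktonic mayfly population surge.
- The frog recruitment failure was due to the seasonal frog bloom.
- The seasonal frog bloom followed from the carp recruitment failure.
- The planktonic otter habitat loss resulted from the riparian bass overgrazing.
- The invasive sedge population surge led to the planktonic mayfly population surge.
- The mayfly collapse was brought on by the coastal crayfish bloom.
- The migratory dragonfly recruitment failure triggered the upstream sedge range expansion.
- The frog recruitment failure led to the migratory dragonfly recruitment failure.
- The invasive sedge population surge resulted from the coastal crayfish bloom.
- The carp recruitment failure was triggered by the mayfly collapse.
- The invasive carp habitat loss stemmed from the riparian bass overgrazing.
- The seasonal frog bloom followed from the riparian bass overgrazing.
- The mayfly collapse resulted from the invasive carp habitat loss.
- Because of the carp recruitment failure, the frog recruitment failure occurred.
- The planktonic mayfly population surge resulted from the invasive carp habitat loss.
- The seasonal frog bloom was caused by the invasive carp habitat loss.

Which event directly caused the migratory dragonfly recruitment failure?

Upstream contributors include the riparian bass overgrazing, the coastal crayfish bloom, the invasive sedge population surge, the invasive carp habitat loss, the planktonic mayfly population surge, the mayfly collapse, the carp recruitment failure, the seasonal frog bloom, but only the frog recruitment failure feeds directly into the migratory dragonfly recruitment failure.

the frog recruitment failure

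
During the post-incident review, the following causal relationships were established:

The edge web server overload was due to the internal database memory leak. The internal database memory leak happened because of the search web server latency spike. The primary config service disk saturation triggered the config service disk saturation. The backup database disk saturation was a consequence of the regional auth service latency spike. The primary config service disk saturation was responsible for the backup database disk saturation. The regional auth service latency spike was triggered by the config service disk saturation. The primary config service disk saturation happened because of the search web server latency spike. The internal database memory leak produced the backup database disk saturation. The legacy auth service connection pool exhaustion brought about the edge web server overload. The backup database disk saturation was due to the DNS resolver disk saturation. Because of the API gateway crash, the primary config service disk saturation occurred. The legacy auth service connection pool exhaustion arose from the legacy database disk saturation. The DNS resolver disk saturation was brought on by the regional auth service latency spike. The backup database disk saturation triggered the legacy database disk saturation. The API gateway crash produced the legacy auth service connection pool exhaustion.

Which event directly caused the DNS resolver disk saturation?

Upstream contributors include the search web server latency spike, the API gateway crash, the primary config service disk saturation, the config service disk saturation, but only the regional auth service latency spike feeds directly into the DNS resolver disk saturation.

the regional auth service latency spike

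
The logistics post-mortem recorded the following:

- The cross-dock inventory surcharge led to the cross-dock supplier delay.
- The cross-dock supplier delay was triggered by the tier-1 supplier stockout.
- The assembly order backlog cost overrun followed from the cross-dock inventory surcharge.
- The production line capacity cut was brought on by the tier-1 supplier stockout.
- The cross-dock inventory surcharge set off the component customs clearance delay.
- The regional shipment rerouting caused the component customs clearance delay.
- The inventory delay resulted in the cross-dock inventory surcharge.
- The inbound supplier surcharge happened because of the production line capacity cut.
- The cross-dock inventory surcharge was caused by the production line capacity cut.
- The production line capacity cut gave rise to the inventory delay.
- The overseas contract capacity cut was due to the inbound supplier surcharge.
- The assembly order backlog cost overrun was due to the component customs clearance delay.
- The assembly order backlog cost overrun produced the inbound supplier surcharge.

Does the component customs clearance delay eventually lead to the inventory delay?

The component customs clearance delay leads to the assembly order backlog cost overrun, the inbound supplier surcharge, the overseas contract capacity cut; the inventory delay is not among them.

No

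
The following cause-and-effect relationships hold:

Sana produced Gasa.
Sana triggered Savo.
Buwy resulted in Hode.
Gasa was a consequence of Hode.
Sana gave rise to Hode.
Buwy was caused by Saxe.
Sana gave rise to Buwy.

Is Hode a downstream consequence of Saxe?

Yes

There is a causal chain: Saxe → Buwy → Hode.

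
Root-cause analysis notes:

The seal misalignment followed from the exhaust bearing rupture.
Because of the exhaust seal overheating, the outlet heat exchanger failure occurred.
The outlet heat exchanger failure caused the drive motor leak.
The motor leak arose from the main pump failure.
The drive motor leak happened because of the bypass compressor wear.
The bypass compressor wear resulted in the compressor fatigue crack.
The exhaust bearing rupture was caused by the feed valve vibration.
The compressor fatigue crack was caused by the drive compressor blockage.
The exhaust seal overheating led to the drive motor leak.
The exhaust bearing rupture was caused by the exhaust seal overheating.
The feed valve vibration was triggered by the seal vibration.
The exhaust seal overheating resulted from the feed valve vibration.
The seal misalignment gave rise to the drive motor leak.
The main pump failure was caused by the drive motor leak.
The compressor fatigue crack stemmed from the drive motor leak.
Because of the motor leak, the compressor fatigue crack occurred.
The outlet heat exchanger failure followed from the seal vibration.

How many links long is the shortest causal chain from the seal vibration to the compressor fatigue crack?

Shortest chain: the seal vibration → the outlet heat exchanger failure → the drive motor leak → the compressor fatigue crack.

3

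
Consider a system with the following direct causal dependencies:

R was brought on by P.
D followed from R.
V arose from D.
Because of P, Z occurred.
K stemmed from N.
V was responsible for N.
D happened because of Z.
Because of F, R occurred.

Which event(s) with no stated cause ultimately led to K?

Tracing upstream from K: K ← N ← V ← D ← Z ← P.
A separate upstream branch: K ← N ← V ← D ← R ← F.
Each of those chain origins has no stated cause.

F, P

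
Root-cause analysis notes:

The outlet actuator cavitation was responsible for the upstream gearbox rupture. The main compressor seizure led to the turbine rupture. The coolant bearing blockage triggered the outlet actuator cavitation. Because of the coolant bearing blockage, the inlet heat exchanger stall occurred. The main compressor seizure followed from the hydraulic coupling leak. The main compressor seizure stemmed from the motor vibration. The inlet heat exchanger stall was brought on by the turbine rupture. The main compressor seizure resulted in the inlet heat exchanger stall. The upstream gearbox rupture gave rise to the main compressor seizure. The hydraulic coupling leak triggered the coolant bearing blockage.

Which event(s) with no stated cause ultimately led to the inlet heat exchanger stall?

the hydraulic coupling leak, the motor vibration

Tracing upstream from the inlet heat exchanger stall: the inlet heat exchanger stall ← the coolant bearing blockage ← the hydraulic coupling leak.
A separate upstream branch: the inlet heat exchanger stall ← the main compressor seizure ← the motor vibration.
Each of those chain origins has no stated cause.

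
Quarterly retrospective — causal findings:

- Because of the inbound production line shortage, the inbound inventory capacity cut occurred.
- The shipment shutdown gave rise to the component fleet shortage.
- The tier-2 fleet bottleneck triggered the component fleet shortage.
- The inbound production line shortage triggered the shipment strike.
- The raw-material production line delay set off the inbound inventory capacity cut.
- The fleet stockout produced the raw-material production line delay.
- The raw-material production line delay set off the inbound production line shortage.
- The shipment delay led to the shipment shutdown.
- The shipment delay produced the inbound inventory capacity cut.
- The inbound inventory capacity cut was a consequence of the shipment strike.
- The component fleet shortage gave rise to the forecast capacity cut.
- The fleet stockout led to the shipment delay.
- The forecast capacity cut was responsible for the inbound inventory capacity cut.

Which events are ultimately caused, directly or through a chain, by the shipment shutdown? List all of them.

the component fleet shortage, the forecast capacity cut, the inbound inventory capacity cut

Direct effects: the component fleet shortage.
2 steps out: the forecast capacity cut.
3 steps out: the inbound inventory capacity cut.
Not reachable from it: the fleet stockout, the raw-material production line delay, the shipment delay, the tier-2 fleet bottleneck, the inbound production line shortage, the shipment strike.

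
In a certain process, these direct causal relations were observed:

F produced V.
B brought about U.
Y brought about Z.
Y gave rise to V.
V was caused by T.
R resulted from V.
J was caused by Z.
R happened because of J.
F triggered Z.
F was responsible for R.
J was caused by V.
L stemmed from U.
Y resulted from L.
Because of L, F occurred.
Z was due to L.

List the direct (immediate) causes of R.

F, J, V

Upstream contributors include B, U, T, L, Y, Z, but only F, J, V feed directly into R.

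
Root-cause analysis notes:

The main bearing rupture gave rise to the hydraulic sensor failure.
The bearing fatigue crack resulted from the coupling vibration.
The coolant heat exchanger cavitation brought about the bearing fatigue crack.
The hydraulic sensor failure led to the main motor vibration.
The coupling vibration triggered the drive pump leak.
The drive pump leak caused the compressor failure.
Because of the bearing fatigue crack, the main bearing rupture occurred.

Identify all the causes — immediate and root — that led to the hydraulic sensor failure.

Immediate cause of the hydraulic sensor failure: the main bearing rupture.
Further upstream: the coupling vibration, the coolant heat exchanger cavitation, the bearing fatigue crack.

the bearing fatigue crack, the coolant heat exchanger cavitation, the coupling vibration, the main bearing rupture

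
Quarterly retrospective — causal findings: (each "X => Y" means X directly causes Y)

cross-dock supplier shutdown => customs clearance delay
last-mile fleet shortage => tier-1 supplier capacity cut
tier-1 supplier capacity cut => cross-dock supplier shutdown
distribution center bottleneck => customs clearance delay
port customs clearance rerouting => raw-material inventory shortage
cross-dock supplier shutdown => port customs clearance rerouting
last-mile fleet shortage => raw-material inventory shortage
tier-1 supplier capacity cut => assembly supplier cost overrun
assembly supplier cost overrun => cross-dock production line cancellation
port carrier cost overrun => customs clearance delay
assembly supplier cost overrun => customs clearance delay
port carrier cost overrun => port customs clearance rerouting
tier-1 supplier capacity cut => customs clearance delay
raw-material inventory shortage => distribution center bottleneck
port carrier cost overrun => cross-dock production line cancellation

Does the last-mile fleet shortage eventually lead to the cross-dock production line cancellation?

There is a causal chain: the last-mile fleet shortage → the tier-1 supplier capacity cut → the assembly supplier cost overrun → the cross-dock production line cancellation.

Yes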